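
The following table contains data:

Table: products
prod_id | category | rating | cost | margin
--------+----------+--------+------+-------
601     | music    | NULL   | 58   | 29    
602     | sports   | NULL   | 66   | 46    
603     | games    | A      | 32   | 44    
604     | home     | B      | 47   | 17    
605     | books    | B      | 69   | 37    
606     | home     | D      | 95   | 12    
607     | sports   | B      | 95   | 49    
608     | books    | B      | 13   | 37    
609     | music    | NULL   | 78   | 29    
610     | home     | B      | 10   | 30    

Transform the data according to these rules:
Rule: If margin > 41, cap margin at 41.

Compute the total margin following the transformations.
314

Step 1: 3 records have margin > 41
Step 2: These records originally summed to 139
Step 3: After capping: 3 × 41 = 123
Step 4: Unaffected records sum: 191
Step 5: Final sum = 123 + 191 = 314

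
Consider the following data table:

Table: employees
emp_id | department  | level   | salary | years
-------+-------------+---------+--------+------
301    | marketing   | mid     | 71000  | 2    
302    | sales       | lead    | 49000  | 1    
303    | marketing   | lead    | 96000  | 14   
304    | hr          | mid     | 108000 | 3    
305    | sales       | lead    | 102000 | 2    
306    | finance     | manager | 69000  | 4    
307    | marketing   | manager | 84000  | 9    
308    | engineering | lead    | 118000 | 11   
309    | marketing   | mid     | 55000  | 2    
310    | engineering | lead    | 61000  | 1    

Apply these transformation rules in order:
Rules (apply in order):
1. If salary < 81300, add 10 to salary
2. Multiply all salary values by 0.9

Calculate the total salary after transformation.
731745.0

Step 1: Apply Rule 1 - Add 10 to records with salary < 81300
  - 5 records affected: 305000 + (5 × 10) = 305050
  - Unaffected records: 508000
  - Sum after Rule 1: 813050
Step 2: Apply Rule 2 - Multiply all by 0.9
  - 813050 × 0.9 = 731745.0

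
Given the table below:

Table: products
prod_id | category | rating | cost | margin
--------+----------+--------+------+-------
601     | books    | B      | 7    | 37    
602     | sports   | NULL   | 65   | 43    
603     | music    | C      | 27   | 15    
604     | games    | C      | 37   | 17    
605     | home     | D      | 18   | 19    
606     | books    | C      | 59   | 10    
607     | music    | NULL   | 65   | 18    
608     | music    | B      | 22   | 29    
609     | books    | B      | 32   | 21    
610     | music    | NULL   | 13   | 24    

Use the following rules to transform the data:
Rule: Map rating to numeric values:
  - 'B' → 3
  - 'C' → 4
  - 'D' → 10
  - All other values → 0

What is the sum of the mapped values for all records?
31

Step 1: Apply mapping to each record
Step 2: Count by status:
  'B': 3 records × 3 = 9
  'C': 3 records × 4 = 12
  'D': 1 records × 10 = 10
Step 3: Sum all mapped values = 31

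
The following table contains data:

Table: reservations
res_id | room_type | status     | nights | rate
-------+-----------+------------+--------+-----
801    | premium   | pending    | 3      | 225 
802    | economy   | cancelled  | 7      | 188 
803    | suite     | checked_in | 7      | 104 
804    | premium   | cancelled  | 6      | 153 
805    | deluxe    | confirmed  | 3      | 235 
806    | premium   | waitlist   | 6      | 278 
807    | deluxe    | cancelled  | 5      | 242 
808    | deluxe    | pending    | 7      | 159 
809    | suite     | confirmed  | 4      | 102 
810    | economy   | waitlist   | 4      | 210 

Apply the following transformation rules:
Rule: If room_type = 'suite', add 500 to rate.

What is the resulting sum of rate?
2896

Step 1: Count records where room_type = 'suite': 2
Step 2: Total bonus added: 2 × 500 = 1000
Step 3: Original sum of rate: 1896
Step 4: Final sum = 1896 + 1000 = 2896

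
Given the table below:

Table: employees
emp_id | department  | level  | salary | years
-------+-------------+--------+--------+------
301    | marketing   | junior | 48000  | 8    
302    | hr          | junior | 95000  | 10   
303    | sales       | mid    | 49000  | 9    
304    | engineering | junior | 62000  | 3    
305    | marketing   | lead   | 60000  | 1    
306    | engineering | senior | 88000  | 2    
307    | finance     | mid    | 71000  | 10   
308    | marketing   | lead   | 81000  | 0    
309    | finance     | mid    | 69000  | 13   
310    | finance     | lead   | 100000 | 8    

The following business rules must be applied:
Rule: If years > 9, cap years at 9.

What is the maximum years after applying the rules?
9

Step 1: Original maximum years = 13
Step 2: Apply cap at 9
Step 3: 3 records had years > 9 and were capped
Step 4: Maximum after transformation = 9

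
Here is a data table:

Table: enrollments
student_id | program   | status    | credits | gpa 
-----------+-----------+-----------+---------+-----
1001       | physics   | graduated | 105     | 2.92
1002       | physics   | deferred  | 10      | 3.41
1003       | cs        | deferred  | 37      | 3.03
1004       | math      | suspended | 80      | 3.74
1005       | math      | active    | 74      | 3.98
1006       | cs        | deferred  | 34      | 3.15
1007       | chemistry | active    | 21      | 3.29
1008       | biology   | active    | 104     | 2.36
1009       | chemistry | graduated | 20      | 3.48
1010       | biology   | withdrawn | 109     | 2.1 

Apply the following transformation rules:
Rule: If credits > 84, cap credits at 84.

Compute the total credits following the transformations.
528

Step 1: 3 records have credits > 84
Step 2: These records originally summed to 318
Step 3: After capping: 3 × 84 = 252
Step 4: Unaffected records sum: 276
Step 5: Final sum = 252 + 276 = 528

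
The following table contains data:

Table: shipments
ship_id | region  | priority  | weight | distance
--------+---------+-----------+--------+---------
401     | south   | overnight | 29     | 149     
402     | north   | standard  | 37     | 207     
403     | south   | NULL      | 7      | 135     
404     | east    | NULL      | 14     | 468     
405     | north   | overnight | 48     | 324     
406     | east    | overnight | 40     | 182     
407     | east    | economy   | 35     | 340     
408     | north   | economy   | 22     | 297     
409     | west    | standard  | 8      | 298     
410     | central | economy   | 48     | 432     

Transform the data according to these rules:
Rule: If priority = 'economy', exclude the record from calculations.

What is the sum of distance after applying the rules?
1763

Step 1: Identify records where priority = 'economy'
Step 2: The excluded records sum to 1069
Step 3: Original total distance = 2832
Step 4: Remaining total = 2832 - 1069 = 1763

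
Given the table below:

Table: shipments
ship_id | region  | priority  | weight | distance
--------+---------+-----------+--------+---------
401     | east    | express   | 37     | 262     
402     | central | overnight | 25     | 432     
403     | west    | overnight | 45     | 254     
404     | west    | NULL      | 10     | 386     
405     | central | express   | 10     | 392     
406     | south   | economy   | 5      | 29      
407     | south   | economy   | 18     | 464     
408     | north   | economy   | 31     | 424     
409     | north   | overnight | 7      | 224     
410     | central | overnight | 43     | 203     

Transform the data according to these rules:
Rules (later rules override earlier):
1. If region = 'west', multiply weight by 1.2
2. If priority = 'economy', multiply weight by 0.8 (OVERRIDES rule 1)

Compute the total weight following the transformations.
231.2

Step 1: Rule 2 takes priority for records with priority = 'economy'
  - 3 records: 54 × 0.8 = 43.2
Step 2: Rule 1 applies to remaining records with region = 'west'
  - 2 records: 55 × 1.2 = 66.0
Step 3: Other records unchanged: 122
Step 4: Final sum = 43.2 + 66.0 + 122 = 231.2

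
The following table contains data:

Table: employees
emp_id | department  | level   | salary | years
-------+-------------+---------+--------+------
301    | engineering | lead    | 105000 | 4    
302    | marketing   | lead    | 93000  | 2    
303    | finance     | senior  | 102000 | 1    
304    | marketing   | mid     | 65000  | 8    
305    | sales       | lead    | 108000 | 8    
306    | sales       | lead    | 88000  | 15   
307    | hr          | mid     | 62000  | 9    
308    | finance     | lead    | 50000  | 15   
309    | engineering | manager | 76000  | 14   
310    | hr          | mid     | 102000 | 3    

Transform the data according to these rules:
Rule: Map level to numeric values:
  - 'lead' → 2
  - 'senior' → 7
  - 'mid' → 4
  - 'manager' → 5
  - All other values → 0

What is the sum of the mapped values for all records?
34

Step 1: Apply mapping to each record
Step 2: Count by status:
  'lead': 5 records × 2 = 10
  'senior': 1 records × 7 = 7
  'mid': 3 records × 4 = 12
  'manager': 1 records × 5 = 5
Step 3: Sum all mapped values = 34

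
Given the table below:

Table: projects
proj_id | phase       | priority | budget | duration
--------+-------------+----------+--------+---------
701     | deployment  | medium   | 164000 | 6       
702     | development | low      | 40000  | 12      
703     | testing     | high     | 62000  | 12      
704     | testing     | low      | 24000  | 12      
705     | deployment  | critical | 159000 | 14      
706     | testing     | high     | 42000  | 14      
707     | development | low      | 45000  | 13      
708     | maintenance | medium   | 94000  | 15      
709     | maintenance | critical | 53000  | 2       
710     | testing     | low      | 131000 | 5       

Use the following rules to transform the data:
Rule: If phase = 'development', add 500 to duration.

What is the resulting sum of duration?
1105

Step 1: Count records where phase = 'development': 2
Step 2: Total bonus added: 2 × 500 = 1000
Step 3: Original sum of duration: 105
Step 4: Final sum = 105 + 1000 = 1105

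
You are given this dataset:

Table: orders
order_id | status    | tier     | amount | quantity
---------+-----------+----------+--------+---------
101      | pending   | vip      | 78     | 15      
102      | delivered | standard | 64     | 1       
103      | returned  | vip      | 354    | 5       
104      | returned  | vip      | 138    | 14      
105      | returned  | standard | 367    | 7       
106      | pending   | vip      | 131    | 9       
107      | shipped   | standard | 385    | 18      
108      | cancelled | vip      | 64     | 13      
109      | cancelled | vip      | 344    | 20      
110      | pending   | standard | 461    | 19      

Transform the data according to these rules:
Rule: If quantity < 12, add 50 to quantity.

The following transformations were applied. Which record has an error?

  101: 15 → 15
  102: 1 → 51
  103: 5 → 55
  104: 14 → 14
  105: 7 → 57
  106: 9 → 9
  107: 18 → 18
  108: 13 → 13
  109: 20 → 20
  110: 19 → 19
Record 106 has an error. The correct transformed value should be 59, not 9.

Step 1: Check each record against the rule
Step 2: Record 106 has quantity = 9
Step 3: Since 9 < 12, the bonus should have been applied
Step 4: Correct value = 59, but claimed value = 9
Conclusion: Record 106 has the error.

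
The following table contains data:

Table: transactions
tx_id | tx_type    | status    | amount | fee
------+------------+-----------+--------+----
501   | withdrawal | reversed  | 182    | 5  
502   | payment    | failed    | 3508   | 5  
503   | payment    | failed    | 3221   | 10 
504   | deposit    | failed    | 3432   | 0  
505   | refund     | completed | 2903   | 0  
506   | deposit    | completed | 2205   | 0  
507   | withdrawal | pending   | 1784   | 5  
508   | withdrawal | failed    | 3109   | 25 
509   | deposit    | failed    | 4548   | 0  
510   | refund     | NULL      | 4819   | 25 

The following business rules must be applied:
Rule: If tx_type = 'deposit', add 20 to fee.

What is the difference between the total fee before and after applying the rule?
60

Step 1: Original sum of fee = 75
Step 2: 3 records have tx_type = 'deposit'
Step 3: Each affected record changes by 20
Step 4: Total change = 3 × 20 = 60
Step 5: New sum = 75 + 60 = 135
Step 6: Difference = |135 - 75| = 60
        (Sum increased by 60)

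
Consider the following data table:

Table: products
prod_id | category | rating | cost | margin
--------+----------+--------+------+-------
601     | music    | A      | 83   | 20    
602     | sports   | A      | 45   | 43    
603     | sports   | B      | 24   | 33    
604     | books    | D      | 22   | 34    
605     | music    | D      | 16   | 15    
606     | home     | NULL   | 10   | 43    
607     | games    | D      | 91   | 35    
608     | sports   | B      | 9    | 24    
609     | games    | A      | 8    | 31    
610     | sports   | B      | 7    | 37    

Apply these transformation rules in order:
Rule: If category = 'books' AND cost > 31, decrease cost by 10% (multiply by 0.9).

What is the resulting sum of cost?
315

Step 1: Find records where category = 'books' AND cost > 31
Step 2: 0 records match, summing to 0
Step 3: After multiplier: 0 × 0.9 = 0.0
Step 4: Unaffected records sum: 315
Step 5: Final sum = 0.0 + 315 = 315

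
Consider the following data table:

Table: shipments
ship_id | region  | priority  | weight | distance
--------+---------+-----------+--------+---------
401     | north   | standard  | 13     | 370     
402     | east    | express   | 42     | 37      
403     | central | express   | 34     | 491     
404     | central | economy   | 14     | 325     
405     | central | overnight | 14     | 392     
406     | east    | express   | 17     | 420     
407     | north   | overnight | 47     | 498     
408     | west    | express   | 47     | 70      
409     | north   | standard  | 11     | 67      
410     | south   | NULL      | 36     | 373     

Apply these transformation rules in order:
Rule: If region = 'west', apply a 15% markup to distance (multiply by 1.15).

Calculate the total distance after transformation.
3053.5

Step 1: Records with region = 'west' have total distance = 70
Step 2: Apply multiplier: 70 × 1.15 = 80.5
Step 3: Other records total: 2973
Step 4: Final sum = 80.5 + 2973 = 3053.5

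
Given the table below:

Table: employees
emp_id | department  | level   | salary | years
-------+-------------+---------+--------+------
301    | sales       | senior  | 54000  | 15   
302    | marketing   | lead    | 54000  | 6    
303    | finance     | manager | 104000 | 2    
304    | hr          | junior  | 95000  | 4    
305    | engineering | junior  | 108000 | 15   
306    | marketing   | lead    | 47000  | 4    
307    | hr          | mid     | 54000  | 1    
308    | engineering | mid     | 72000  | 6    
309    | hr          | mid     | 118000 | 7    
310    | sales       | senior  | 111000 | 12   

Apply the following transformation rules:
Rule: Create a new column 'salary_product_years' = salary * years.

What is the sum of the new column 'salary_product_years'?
6174000

Step 1: For each record, compute salary * years
Example calculations:
  54000 * 15 = 810000
  54000 * 6 = 324000
  104000 * 2 = 208000
  ...
Step 2: Sum all derived values
Step 3: Total = 6174000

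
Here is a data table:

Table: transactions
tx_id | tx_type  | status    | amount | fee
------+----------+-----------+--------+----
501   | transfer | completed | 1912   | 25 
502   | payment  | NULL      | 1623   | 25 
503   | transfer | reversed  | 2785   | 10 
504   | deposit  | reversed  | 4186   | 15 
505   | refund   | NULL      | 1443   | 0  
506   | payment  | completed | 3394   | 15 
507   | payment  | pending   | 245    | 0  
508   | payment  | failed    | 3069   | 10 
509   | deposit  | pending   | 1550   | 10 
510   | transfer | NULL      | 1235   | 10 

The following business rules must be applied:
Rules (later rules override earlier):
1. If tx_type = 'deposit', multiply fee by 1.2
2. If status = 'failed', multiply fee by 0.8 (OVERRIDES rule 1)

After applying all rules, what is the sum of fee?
123.0

Step 1: Rule 2 takes priority for records with status = 'failed'
  - 1 records: 10 × 0.8 = 8.0
Step 2: Rule 1 applies to remaining records with tx_type = 'deposit'
  - 2 records: 25 × 1.2 = 30.0
Step 3: Other records unchanged: 85
Step 4: Final sum = 8.0 + 30.0 + 85 = 123.0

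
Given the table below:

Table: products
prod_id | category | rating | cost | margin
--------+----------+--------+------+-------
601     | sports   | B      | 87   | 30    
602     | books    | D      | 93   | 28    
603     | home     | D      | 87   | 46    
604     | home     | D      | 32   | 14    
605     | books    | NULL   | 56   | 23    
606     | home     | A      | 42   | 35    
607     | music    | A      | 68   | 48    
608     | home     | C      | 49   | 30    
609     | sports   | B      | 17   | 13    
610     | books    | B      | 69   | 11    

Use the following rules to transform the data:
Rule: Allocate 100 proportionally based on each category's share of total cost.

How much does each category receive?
books: 36.33, home: 35.0, music: 11.33, sports: 17.33

Step 1: Calculate total cost = 600
Step 2: Calculate each category's proportion:
  books: 218/600 = 36.33% → 36.33
  home: 210/600 = 35.00% → 35.0
  music: 68/600 = 11.33% → 11.33
  sports: 104/600 = 17.33% → 17.33
Step 3: Verify: sum of allocations ≈ 100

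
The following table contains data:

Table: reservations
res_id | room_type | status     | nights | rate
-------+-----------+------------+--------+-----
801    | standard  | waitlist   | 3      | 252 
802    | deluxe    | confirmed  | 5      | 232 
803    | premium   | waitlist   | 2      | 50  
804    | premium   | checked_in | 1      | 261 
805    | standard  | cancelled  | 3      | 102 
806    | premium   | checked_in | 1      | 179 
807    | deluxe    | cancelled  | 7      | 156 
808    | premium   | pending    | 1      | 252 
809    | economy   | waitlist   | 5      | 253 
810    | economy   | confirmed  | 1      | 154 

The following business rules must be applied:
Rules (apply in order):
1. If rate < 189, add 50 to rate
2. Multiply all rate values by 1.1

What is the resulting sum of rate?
2355.1

Step 1: Apply Rule 1 - Add 50 to records with rate < 189
  - 5 records affected: 641 + (5 × 50) = 891
  - Unaffected records: 1250
  - Sum after Rule 1: 2141
Step 2: Apply Rule 2 - Multiply all by 1.1
  - 2141 × 1.1 = 2355.1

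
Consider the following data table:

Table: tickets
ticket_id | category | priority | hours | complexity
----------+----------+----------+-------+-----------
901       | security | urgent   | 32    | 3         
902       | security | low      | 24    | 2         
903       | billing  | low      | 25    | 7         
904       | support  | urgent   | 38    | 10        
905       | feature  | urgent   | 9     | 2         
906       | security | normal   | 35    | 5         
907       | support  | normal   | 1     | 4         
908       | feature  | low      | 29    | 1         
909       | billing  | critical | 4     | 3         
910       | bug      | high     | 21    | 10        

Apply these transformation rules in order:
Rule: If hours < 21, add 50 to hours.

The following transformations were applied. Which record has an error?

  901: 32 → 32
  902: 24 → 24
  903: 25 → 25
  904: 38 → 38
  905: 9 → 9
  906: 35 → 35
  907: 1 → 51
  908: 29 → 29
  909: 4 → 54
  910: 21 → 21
Record 905 has an error. The correct transformed value should be 59, not 9.

Step 1: Check each record against the rule
Step 2: Record 905 has hours = 9
Step 3: Since 9 < 21, the bonus should have been applied
Step 4: Correct value = 59, but claimed value = 9
Conclusion: Record 905 has the error.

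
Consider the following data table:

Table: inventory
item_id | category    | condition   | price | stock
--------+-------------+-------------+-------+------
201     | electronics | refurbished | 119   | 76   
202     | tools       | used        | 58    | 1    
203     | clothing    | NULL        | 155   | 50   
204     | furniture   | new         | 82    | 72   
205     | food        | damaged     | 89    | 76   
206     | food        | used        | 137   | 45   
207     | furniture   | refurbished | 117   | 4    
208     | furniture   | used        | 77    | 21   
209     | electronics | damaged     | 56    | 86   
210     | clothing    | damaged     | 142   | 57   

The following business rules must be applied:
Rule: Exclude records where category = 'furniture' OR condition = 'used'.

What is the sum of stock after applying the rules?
345

Step 1: Find records where category = 'furniture' OR condition = 'used'
Step 2: 5 records match, summing to 143
Step 3: Original sum: 488
Step 4: Remaining sum = 488 - 143 = 345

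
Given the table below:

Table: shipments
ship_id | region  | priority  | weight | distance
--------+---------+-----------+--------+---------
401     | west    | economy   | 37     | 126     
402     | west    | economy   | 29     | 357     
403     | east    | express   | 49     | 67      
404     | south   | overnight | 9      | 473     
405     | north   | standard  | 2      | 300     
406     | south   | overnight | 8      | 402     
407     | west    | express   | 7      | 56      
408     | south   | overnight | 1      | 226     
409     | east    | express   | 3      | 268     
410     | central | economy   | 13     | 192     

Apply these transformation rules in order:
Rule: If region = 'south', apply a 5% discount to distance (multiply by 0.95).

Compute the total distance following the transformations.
2411.95

Step 1: Records with region = 'south' have total distance = 1101
Step 2: Apply multiplier: 1101 × 0.95 = 1045.95
Step 3: Other records total: 1366
Step 4: Final sum = 1045.95 + 1366 = 2411.95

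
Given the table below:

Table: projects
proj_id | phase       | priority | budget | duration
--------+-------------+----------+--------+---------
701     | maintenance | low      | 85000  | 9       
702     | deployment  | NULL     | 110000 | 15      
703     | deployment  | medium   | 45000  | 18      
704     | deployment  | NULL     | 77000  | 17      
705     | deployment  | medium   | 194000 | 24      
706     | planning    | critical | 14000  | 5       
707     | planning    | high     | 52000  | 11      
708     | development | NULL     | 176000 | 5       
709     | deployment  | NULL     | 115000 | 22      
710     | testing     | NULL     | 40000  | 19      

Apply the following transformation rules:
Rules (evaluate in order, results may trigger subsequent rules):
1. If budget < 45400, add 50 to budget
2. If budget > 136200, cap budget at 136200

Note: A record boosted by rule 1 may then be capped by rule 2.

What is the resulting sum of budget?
810550

Step 1: Apply rule 1 to records with budget < 45400
  - 3 records get bonus of 50
  - Of these, 0 records then exceed 136200 and get capped
Step 2: Apply rule 2 to records with budget > 136200
  - 2 records (original) are capped
Step 3: Calculate final sum = 810550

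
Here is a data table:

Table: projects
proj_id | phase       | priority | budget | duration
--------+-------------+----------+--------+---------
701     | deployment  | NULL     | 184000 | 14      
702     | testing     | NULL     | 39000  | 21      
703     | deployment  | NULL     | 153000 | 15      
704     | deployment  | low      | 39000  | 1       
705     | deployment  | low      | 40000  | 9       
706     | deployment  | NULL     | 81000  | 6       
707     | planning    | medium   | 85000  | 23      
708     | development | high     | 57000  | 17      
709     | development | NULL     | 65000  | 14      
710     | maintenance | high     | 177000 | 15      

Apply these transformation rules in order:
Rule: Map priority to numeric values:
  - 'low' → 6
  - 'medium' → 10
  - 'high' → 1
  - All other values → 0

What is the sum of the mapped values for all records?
24

Step 1: Apply mapping to each record
Step 2: Count by status:
  'low': 2 records × 6 = 12
  'medium': 1 records × 10 = 10
  'high': 2 records × 1 = 2
Step 3: Sum all mapped values = 24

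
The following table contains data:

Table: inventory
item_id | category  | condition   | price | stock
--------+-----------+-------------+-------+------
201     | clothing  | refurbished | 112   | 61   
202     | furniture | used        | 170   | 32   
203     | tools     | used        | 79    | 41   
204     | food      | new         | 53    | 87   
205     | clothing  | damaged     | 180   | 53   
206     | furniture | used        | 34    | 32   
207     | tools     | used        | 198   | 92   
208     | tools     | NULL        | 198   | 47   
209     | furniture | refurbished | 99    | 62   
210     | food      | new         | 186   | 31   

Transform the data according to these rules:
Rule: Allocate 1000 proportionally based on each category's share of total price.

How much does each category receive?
clothing: 223.07, food: 182.58, furniture: 231.47, tools: 362.87

Step 1: Calculate total price = 1309
Step 2: Calculate each category's proportion:
  clothing: 292/1309 = 22.31% → 223.07
  food: 239/1309 = 18.26% → 182.58
  furniture: 303/1309 = 23.15% → 231.47
  tools: 475/1309 = 36.29% → 362.87
Step 3: Verify: sum of allocations ≈ 1000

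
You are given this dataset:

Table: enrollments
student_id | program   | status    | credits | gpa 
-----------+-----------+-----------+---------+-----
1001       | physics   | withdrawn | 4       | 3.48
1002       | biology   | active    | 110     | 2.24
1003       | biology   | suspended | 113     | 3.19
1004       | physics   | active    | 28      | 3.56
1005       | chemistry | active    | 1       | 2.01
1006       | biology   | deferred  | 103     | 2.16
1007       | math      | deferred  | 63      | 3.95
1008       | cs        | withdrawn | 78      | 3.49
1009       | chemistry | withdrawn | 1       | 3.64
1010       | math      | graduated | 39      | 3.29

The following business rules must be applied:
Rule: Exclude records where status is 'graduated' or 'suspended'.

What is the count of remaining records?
8

Step 1: Count records to exclude
  - 1 (graduated) + 1 (suspended) = 2 records
Step 2: Total records: 10
Step 3: Remaining = 10 - 2 = 8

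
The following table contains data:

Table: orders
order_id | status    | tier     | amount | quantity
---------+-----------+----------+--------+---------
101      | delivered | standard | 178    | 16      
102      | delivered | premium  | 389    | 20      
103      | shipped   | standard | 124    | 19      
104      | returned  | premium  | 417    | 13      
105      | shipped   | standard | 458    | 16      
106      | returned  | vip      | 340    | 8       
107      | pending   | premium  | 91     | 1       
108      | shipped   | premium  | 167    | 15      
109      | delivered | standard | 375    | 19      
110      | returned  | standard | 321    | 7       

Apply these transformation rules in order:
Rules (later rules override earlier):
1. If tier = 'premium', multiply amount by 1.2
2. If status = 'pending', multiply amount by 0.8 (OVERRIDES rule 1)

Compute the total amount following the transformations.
3036.4

Step 1: Rule 2 takes priority for records with status = 'pending'
  - 1 records: 91 × 0.8 = 72.8
Step 2: Rule 1 applies to remaining records with tier = 'premium'
  - 3 records: 973 × 1.2 = 1167.6
Step 3: Other records unchanged: 1796
Step 4: Final sum = 72.8 + 1167.6 + 1796 = 3036.4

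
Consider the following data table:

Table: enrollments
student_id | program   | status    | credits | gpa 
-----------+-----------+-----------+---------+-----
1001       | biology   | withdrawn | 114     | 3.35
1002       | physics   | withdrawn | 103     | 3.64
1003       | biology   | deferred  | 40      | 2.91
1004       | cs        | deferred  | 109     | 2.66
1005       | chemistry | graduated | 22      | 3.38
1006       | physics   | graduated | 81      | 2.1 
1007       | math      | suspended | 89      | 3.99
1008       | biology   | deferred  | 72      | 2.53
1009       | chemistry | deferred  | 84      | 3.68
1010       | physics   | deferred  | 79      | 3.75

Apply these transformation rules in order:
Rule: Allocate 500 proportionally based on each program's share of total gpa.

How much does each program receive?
biology: 137.39, chemistry: 110.35, cs: 41.58, math: 62.36, physics: 148.33

Step 1: Calculate total gpa = 31.99
Step 2: Calculate each program's proportion:
  biology: 8.79/31.99 = 27.48% → 137.39
  chemistry: 7.06/31.99 = 22.07% → 110.35
  cs: 2.66/31.99 = 8.32% → 41.58
  math: 3.99/31.99 = 12.47% → 62.36
  physics: 9.49/31.99 = 29.67% → 148.33
Step 3: Verify: sum of allocations ≈ 500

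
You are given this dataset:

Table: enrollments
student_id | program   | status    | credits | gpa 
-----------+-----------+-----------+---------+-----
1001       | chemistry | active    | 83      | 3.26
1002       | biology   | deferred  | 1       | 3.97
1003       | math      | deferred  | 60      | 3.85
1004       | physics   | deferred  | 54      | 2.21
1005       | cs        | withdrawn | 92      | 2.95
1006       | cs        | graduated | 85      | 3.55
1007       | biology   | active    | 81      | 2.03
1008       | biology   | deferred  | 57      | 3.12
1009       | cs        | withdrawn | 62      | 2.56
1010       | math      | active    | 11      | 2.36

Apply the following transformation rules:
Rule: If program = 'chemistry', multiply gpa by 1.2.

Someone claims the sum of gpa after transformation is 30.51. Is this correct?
Yes, the result is correct.

Step 1: Calculate the correct sum after transformation
Step 2: Apply multiplier 1.2 to records where program = 'chemistry'
Step 3: Correct result = 30.51
Step 4: Claimed result = 30.51
Step 5: 30.51 = 30.51 ✓
Conclusion: The claimed result is correct.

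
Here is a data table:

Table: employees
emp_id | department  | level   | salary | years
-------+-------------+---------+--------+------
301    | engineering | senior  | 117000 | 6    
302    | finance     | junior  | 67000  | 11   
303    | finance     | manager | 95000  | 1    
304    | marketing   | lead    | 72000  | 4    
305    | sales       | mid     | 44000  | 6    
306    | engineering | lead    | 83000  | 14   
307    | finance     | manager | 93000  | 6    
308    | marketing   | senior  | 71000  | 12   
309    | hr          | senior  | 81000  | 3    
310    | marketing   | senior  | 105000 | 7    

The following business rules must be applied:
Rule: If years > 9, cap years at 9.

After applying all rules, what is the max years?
9

Step 1: Original maximum years = 14
Step 2: Apply cap at 9
Step 3: 3 records had years > 9 and were capped
Step 4: Maximum after transformation = 9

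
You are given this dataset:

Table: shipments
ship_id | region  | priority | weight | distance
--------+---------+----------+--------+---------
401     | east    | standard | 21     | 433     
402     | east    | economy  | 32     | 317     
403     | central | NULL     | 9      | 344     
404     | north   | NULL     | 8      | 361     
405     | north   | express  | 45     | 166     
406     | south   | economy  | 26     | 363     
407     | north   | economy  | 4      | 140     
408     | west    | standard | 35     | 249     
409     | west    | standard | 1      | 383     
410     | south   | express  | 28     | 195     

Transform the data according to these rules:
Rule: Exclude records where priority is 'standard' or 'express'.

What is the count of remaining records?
5

Step 1: Count records to exclude
  - 3 (standard) + 2 (express) = 5 records
Step 2: Total records: 10
Step 3: Remaining = 10 - 5 = 5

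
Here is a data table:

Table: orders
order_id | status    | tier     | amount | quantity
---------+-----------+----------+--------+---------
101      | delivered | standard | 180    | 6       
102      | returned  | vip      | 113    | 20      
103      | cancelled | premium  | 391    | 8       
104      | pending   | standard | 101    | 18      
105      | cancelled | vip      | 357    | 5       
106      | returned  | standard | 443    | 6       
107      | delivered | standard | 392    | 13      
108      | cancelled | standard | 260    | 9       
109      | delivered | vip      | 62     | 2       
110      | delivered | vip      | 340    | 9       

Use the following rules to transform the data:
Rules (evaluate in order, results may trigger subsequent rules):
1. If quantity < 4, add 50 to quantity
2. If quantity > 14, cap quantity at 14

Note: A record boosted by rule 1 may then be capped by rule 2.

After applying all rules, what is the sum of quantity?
98

Step 1: Apply rule 1 to records with quantity < 4
  - 1 records get bonus of 50
  - Of these, 1 records then exceed 14 and get capped
Step 2: Apply rule 2 to records with quantity > 14
  - 2 records (original) are capped
Step 3: Calculate final sum = 98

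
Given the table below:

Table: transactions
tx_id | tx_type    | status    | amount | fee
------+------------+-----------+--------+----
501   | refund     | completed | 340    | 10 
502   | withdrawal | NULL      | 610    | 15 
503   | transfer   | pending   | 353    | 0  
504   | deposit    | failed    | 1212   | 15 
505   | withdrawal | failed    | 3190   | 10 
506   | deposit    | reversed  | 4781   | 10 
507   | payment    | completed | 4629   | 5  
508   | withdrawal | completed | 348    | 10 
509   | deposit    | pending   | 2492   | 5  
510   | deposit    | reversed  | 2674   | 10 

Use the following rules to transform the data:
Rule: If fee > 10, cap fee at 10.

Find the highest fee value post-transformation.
10

Step 1: Original maximum fee = 15
Step 2: Apply cap at 10
Step 3: 2 records had fee > 10 and were capped
Step 4: Maximum after transformation = 10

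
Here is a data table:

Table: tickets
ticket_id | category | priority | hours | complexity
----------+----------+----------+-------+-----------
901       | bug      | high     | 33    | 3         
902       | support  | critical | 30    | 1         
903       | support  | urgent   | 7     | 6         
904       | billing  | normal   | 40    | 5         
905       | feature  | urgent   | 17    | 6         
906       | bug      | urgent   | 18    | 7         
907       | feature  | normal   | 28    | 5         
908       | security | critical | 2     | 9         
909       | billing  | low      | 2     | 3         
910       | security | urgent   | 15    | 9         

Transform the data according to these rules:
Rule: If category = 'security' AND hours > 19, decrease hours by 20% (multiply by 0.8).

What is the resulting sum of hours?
192

Step 1: Find records where category = 'security' AND hours > 19
Step 2: 0 records match, summing to 0
Step 3: After multiplier: 0 × 0.8 = 0.0
Step 4: Unaffected records sum: 192
Step 5: Final sum = 0.0 + 192 = 192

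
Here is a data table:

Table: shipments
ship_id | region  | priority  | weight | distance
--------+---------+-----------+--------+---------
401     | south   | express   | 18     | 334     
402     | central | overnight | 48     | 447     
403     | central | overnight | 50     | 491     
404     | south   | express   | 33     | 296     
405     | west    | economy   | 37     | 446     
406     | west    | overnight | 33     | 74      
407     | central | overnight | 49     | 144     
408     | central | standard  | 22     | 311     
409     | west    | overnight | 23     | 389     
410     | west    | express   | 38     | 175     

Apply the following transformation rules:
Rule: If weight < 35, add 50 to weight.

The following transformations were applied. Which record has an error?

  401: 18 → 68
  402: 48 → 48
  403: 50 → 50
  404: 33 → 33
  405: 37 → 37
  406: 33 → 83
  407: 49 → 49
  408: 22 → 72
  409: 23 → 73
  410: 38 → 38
Record 404 has an error. The correct transformed value should be 83, not 33.

Step 1: Check each record against the rule
Step 2: Record 404 has weight = 33
Step 3: Since 33 < 35, the bonus should have been applied
Step 4: Correct value = 83, but claimed value = 33
Conclusion: Record 404 has the error.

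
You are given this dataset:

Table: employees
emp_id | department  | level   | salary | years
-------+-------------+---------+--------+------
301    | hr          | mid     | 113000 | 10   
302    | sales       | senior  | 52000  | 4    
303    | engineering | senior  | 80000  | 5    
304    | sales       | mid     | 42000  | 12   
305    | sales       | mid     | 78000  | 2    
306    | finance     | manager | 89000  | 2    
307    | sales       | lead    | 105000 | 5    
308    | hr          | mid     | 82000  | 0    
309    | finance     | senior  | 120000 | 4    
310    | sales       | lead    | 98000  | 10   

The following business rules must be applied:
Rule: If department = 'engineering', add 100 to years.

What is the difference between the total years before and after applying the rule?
100

Step 1: Original sum of years = 54
Step 2: 1 records have department = 'engineering'
Step 3: Each affected record changes by 100
Step 4: Total change = 1 × 100 = 100
Step 5: New sum = 54 + 100 = 154
Step 6: Difference = |154 - 54| = 100
        (Sum increased by 100)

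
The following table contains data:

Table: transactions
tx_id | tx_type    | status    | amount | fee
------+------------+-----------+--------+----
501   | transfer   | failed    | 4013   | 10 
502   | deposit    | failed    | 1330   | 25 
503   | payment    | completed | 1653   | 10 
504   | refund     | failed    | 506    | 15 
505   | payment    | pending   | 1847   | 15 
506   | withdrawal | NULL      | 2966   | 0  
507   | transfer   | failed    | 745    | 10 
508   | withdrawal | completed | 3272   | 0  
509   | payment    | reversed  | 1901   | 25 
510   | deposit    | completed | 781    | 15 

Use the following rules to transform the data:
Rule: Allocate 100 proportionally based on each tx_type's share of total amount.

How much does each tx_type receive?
deposit: 11.1, payment: 28.41, refund: 2.66, transfer: 25.02, withdrawal: 32.81

Step 1: Calculate total amount = 19014
Step 2: Calculate each tx_type's proportion:
  deposit: 2111/19014 = 11.10% → 11.1
  payment: 5401/19014 = 28.41% → 28.41
  refund: 506/19014 = 2.66% → 2.66
  transfer: 4758/19014 = 25.02% → 25.02
  withdrawal: 6238/19014 = 32.81% → 32.81
Step 3: Verify: sum of allocations ≈ 100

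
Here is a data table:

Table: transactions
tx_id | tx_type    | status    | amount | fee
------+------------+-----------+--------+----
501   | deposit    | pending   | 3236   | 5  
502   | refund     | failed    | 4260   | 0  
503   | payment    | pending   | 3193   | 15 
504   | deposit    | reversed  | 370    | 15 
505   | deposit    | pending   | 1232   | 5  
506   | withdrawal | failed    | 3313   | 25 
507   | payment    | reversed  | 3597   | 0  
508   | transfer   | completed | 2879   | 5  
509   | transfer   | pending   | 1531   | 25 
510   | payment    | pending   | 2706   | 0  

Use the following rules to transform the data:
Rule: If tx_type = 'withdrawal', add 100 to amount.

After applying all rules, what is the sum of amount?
26417

Step 1: Count records where tx_type = 'withdrawal': 1
Step 2: Total bonus added: 1 × 100 = 100
Step 3: Original sum of amount: 26317
Step 4: Final sum = 26317 + 100 = 26417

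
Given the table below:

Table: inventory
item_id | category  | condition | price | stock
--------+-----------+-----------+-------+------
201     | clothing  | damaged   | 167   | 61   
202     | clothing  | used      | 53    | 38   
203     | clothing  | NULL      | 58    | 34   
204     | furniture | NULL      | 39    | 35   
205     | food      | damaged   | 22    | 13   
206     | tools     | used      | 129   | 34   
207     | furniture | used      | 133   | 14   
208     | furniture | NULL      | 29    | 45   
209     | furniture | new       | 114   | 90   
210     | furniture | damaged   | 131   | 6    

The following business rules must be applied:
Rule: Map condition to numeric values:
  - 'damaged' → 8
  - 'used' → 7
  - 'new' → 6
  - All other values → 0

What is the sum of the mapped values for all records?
51

Step 1: Apply mapping to each record
Step 2: Count by status:
  'damaged': 3 records × 8 = 24
  'used': 3 records × 7 = 21
  'new': 1 records × 6 = 6
Step 3: Sum all mapped values = 51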